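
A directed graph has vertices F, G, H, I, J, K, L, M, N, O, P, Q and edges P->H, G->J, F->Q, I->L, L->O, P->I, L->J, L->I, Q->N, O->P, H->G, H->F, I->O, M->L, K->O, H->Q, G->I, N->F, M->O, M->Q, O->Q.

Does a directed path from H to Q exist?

Explore from H.
Distance 1: reach F, G, Q.
Found Q.

Yes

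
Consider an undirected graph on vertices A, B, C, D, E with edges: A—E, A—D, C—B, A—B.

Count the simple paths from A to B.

A–B

1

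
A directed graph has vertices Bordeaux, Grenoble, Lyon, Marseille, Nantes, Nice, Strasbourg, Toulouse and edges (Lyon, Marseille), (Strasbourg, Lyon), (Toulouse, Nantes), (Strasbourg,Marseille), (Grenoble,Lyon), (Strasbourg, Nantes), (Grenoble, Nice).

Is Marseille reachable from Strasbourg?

Yes

Explore from Strasbourg.
Distance 1: reach Lyon, Marseille, Nantes.
Found Marseille.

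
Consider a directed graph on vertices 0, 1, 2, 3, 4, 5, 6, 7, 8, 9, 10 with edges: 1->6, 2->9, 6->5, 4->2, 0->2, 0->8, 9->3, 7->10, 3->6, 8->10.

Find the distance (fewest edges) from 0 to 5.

Distance 0: 0.
Distance 1: 2, 8.
Distance 2: 9, 10.
Distance 3: 3.
Distance 4: 6.
Distance 5: 5 — contains 5.

5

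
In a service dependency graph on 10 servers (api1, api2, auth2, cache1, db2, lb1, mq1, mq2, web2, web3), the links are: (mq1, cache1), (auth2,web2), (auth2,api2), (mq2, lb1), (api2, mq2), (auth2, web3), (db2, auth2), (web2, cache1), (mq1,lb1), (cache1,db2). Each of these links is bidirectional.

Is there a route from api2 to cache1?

Yes

Explore from api2.
Distance 1: reach auth2, mq2.
Distance 2: reach db2, lb1, web2, web3.
Distance 3: reach cache1, mq1.
Found cache1.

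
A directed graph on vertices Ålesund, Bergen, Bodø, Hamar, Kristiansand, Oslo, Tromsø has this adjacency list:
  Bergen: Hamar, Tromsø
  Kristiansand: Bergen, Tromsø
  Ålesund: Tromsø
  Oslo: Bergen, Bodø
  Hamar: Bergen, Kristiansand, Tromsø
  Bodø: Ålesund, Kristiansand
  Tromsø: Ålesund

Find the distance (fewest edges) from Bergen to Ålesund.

2

Distance 0: Bergen.
Distance 1: Hamar, Tromsø.
Distance 2: Ålesund, Kristiansand — contains Ålesund.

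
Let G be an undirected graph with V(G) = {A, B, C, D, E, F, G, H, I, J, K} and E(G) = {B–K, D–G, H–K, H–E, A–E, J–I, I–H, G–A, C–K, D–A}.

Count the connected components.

From A: component {A, B, C, D, E, G, H, I, J, K}.
From F: component {F}.
That's 2 components.

2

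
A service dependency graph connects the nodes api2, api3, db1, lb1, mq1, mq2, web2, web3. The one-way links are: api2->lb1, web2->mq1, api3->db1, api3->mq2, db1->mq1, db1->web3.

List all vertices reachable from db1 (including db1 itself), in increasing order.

Start at db1.
Its neighbours: mq1, web3.
Nothing further is reachable.

db1, mq1, web3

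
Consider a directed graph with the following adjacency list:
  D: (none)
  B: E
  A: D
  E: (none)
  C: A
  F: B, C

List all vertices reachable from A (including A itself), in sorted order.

Start at A.
Its neighbours: D.
Nothing further is reachable.

A, D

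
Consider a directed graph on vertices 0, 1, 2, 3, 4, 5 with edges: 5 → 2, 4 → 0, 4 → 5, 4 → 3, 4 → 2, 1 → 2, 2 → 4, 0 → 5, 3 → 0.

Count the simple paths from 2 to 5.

3

2→4→0→5
2→4→3→0→5
2→4→5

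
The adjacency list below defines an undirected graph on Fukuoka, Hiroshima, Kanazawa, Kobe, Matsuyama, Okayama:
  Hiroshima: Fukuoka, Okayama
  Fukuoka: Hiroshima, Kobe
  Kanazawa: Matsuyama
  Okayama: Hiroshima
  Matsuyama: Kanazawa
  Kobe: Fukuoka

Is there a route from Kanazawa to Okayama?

Explore from Kanazawa.
Distance 1: reach Matsuyama.
The search is exhausted without reaching Okayama; it lies in a different component.

No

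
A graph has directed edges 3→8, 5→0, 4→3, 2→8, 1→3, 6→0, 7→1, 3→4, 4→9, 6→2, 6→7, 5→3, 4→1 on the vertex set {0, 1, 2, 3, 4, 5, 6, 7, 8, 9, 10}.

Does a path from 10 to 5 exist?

No

10 has no outgoing edges, so nothing is reachable from it.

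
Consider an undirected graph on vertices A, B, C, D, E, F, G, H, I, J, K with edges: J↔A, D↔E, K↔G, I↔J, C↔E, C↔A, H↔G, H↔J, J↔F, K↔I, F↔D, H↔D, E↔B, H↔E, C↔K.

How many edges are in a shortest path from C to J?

2

Distance 0: C.
Distance 1: A, E, K.
Distance 2: B, D, G, H, I, J — contains J.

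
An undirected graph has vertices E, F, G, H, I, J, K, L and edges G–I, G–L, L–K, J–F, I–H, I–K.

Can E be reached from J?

Explore from J.
Distance 1: reach F.
The search is exhausted without reaching E; it lies in a different component.

No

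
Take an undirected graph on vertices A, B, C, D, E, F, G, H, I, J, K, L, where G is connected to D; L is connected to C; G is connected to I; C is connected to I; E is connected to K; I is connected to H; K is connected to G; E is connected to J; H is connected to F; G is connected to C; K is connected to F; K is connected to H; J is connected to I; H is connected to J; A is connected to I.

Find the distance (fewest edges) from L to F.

4

Distance 0: L.
Distance 1: C.
Distance 2: G, I.
Distance 3: A, D, H, J, K.
Distance 4: E, F — contains F.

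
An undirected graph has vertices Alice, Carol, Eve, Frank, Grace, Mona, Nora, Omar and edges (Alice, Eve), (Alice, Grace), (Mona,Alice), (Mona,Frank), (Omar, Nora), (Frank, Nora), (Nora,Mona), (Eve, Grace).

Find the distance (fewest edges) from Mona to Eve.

2

Distance 0: Mona.
Distance 1: Alice, Frank, Nora.
Distance 2: Eve, Grace, Omar — contains Eve.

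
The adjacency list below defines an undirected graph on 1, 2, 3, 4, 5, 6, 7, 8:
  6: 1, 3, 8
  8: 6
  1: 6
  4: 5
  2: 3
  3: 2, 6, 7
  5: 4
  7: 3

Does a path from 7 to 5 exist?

Explore from 7.
Distance 1: reach 3.
Distance 2: reach 2, 6.
Distance 3: reach 1, 8.
The search is exhausted without reaching 5; it lies in a different component.

No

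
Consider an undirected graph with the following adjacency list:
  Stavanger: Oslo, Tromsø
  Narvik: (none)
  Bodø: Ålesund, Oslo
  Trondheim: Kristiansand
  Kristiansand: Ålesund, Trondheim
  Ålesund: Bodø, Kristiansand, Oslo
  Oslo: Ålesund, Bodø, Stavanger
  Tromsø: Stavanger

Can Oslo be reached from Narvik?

No

Narvik has no edges, so nothing is reachable from it.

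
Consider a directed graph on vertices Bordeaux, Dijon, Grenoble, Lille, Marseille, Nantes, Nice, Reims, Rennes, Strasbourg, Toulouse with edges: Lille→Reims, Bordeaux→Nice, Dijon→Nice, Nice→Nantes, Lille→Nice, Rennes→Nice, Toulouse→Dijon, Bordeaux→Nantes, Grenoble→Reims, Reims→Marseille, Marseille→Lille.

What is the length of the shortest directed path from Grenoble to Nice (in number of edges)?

4

Distance 0: Grenoble.
Distance 1: Reims.
Distance 2: Marseille.
Distance 3: Lille.
Distance 4: Nice — contains Nice.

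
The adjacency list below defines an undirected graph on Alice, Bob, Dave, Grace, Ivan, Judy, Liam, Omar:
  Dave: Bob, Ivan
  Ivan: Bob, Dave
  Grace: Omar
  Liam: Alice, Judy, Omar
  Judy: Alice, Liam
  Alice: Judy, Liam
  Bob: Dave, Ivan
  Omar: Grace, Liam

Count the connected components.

From Alice: component {Alice, Grace, Judy, Liam, Omar}.
From Bob: component {Bob, Dave, Ivan}.
That's 2 components.

2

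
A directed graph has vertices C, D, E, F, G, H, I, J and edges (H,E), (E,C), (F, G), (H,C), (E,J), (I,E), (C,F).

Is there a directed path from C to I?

Explore from C.
Distance 1: reach F.
Distance 2: reach G.
The search from C is exhausted; no directed path reaches I.

No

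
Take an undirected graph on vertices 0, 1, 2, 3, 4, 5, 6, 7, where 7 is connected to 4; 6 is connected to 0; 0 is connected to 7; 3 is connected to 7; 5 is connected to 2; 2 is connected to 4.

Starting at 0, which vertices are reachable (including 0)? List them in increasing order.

0, 2, 3, 4, 5, 6, 7

Start at 0.
Its neighbours: 6, 7.
Then their neighbours: 3, 4.
Then next layer: 2.
Then next layer: 5.
Nothing further is reachable.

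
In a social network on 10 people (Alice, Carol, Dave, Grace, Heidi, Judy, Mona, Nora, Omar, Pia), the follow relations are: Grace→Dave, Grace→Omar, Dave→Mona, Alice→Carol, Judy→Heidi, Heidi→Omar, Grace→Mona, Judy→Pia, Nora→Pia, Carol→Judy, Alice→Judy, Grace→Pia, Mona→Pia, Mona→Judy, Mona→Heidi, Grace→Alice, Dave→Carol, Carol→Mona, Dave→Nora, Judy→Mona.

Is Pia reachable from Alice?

Yes

Explore from Alice.
Distance 1: reach Carol, Judy.
Distance 2: reach Heidi, Mona, Pia.
Found Pia.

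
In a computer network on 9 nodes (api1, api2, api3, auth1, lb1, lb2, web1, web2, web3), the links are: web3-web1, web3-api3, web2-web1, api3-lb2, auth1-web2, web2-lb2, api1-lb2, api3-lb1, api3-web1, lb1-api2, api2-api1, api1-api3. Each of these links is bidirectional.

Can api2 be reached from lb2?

Yes

Explore from lb2.
Distance 1: reach api1, api3, web2.
Distance 2: reach api2, auth1, lb1, web1, web3.
Found api2.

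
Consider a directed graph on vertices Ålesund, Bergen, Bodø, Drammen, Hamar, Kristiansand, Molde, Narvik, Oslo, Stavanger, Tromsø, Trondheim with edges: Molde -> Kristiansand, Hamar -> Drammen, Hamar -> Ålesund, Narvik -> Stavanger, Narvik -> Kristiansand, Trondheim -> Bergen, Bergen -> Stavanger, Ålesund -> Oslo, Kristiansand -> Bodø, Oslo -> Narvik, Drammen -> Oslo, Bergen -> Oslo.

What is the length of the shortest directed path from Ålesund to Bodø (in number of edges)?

Distance 0: Ålesund.
Distance 1: Oslo.
Distance 2: Narvik.
Distance 3: Kristiansand, Stavanger.
Distance 4: Bodø — contains Bodø.

4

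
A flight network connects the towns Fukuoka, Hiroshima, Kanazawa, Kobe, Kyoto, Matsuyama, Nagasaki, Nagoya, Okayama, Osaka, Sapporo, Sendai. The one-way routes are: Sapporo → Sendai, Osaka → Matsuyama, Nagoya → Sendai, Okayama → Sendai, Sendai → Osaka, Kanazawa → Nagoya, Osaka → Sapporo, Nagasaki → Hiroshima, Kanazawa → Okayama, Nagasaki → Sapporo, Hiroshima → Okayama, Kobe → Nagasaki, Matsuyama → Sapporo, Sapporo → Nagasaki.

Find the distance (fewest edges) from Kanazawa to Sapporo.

Distance 0: Kanazawa.
Distance 1: Nagoya, Okayama.
Distance 2: Sendai.
Distance 3: Osaka.
Distance 4: Matsuyama, Sapporo — contains Sapporo.

4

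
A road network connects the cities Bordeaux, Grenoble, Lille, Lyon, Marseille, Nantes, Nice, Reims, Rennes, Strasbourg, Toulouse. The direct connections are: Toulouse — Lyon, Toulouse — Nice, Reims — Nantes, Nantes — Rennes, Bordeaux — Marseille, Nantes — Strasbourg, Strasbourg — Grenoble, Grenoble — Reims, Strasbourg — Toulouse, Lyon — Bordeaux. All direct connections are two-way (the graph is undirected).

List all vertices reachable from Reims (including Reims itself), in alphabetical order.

Start at Reims.
Its neighbours: Grenoble, Nantes.
Then their neighbours: Rennes, Strasbourg.
Then next layer: Toulouse.
Then next layer: Lyon, Nice.
Then next layer: Bordeaux.
Then next layer: Marseille.
Nothing further is reachable.

Bordeaux, Grenoble, Lyon, Marseille, Nantes, Nice, Reims, Rennes, Strasbourg, Toulouse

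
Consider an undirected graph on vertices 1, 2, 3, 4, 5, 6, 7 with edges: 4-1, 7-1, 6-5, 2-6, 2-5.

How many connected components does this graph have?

From 1: component {1, 4, 7}.
From 2: component {2, 5, 6}.
From 3: component {3}.
That's 3 components.

3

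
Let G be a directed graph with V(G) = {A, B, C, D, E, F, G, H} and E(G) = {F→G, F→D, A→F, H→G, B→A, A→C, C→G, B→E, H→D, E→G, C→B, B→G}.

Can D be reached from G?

No

G has no outgoing edges, so nothing is reachable from it.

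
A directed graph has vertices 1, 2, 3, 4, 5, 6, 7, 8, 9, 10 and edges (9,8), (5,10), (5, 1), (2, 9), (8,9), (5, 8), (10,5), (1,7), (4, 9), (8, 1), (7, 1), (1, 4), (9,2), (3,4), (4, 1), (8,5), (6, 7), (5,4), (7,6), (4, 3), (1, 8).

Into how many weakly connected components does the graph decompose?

1

From 1: component {1, 2, 3, 4, 5, 6, 7, 8, 9, 10}.
That's 1 component.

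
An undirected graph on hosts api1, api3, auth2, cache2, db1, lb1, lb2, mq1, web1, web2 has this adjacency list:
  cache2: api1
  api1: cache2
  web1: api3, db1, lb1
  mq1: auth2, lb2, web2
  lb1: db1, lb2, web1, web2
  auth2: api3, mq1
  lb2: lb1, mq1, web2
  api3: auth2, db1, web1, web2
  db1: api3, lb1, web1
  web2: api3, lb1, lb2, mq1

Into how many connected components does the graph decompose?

2

From api1: component {api1, cache2}.
From api3: component {api3, auth2, db1, lb1, lb2, mq1, web1, web2}.
That's 2 components.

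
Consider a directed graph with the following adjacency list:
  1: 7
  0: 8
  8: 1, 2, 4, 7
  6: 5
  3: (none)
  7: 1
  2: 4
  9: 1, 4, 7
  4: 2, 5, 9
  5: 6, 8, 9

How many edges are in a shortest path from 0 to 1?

Distance 0: 0.
Distance 1: 8.
Distance 2: 1, 2, 4, 7 — contains 1.

2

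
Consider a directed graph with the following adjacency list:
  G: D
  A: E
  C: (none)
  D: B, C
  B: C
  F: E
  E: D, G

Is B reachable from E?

Yes

Explore from E.
Distance 1: reach D, G.
Distance 2: reach B, C.
Found B.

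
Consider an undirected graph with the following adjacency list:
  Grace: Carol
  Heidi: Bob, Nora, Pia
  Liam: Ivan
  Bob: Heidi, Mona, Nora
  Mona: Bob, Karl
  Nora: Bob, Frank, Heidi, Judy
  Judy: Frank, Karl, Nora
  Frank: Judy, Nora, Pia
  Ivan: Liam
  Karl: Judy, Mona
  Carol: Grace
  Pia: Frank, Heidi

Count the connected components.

3

From Bob: component {Bob, Frank, Heidi, Judy, Karl, Mona, Nora, Pia}.
From Carol: component {Carol, Grace}.
From Ivan: component {Ivan, Liam}.
That's 3 components.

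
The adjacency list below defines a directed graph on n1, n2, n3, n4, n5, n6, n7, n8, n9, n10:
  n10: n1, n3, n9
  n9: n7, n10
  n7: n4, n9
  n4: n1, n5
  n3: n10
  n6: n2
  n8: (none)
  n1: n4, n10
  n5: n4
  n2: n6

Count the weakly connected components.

3

From n1: component {n1, n3, n4, n5, n7, n9, n10}.
From n2: component {n2, n6}.
From n8: component {n8}.
That's 3 components.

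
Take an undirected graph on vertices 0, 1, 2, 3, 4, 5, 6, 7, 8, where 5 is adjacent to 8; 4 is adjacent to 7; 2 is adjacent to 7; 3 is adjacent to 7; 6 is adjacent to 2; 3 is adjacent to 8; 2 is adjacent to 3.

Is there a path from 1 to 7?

No

1 has no edges, so nothing is reachable from it.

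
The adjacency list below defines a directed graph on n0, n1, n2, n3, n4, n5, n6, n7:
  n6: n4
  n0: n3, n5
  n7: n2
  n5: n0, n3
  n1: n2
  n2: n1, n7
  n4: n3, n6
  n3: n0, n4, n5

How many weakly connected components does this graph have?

2

From n0: component {n0, n3, n4, n5, n6}.
From n1: component {n1, n2, n7}.
That's 2 components.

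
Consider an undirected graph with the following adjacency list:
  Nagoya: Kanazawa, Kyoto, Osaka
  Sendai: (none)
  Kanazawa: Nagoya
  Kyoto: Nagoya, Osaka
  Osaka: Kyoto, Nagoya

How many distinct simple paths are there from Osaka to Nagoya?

2

Osaka–Kyoto–Nagoya
Osaka–Nagoya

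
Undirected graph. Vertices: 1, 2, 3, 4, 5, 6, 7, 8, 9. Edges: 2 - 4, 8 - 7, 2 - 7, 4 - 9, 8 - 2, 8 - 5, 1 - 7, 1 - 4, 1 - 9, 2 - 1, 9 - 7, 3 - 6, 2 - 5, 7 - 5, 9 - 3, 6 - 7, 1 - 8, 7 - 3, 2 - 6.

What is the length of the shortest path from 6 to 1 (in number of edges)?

2

Distance 0: 6.
Distance 1: 2, 3, 7.
Distance 2: 1, 4, 5, 8, 9 — contains 1.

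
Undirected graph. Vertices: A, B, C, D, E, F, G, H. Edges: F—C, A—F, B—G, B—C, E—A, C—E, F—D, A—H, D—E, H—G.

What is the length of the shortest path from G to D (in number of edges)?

Distance 0: G.
Distance 1: B, H.
Distance 2: A, C.
Distance 3: E, F.
Distance 4: D — contains D.

4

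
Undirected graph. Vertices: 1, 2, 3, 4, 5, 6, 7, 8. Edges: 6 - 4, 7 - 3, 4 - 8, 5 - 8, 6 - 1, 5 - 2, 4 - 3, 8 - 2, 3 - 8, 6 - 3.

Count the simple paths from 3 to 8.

3–4–8
3–6–4–8
3–8

3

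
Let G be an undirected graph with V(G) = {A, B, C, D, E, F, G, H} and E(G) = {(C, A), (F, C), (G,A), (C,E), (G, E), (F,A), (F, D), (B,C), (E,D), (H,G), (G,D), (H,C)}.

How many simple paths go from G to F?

12

G–A–C–E–D–F
G–A–C–F
G–A–F
G–D–E–C–A–F
G–D–E–C–F
G–D–F
G–E–C–A–F
G–E–C–F
G–E–D–F
G–H–C–A–F
G–H–C–E–D–F
G–H–C–F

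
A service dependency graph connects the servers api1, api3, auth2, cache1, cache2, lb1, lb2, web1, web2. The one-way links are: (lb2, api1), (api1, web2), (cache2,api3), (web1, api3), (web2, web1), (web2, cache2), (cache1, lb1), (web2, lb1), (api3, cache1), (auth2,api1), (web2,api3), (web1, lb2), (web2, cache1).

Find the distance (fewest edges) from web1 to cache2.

4

Distance 0: web1.
Distance 1: api3, lb2.
Distance 2: api1, cache1.
Distance 3: lb1, web2.
Distance 4: cache2 — contains cache2.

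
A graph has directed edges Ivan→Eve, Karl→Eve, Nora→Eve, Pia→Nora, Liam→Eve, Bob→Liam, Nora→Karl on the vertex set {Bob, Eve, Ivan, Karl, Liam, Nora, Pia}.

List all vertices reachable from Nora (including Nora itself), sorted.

Eve, Karl, Nora

Start at Nora.
Its neighbours: Eve, Karl.
Nothing further is reachable.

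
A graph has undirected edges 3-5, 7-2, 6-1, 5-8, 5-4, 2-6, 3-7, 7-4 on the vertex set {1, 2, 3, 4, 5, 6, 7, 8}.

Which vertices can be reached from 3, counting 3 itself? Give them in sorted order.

Start at 3.
Its neighbours: 5, 7.
Then their neighbours: 2, 4, 8.
Then next layer: 6.
Then next layer: 1.
Every vertex is now reached.

1, 2, 3, 4, 5, 6, 7, 8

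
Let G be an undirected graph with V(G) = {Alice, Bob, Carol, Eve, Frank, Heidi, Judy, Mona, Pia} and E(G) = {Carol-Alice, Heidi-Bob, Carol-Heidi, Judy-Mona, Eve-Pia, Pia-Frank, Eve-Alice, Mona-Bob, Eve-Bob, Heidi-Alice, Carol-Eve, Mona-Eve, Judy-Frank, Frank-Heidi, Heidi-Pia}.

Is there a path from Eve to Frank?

Explore from Eve.
Distance 1: reach Alice, Bob, Carol, Mona, Pia.
Distance 2: reach Frank, Heidi, Judy.
Found Frank.

Yes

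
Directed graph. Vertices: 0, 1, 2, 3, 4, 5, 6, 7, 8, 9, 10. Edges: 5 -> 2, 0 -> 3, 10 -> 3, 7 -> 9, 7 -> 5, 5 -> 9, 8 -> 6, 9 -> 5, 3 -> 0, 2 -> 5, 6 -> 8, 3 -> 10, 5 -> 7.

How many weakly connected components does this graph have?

5

From 0: component {0, 3, 10}.
From 1: component {1}.
From 2: component {2, 5, 7, 9}.
From 4: component {4}.
From 6: component {6, 8}.
That's 5 components.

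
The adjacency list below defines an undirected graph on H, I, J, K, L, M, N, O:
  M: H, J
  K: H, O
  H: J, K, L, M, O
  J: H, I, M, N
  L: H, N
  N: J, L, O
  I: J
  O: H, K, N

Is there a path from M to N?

Explore from M.
Distance 1: reach H, J.
Distance 2: reach I, K, L, N, O.
Found N.

Yes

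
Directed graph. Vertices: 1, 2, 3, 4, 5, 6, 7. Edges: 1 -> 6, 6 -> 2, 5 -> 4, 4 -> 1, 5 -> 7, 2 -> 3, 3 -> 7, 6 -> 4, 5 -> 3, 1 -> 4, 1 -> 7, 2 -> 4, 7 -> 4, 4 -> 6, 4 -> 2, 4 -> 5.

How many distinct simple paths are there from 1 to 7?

1→4→2→3→7
1→4→5→3→7
1→4→5→7
1→4→6→2→3→7
1→6→2→3→7
1→6→2→4→5→3→7
1→6→2→4→5→7
1→6→4→2→3→7
1→6→4→5→3→7
1→6→4→5→7
1→7

11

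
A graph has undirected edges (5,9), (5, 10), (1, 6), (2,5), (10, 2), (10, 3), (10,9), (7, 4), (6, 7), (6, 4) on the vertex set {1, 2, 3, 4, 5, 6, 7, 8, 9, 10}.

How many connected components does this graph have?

From 1: component {1, 4, 6, 7}.
From 2: component {2, 3, 5, 9, 10}.
From 8: component {8}.
That's 3 components.

3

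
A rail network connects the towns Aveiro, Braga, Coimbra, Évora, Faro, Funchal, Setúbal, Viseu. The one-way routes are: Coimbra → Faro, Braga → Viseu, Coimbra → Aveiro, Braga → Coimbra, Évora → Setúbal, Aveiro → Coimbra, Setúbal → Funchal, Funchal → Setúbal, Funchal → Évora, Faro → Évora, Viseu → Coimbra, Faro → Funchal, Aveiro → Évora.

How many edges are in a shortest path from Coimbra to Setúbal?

3

Distance 0: Coimbra.
Distance 1: Aveiro, Faro.
Distance 2: Évora, Funchal.
Distance 3: Setúbal — contains Setúbal.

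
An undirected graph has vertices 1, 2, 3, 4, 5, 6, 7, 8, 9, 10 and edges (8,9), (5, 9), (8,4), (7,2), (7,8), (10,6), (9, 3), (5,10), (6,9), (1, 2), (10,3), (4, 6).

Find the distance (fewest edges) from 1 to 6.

Distance 0: 1.
Distance 1: 2.
Distance 2: 7.
Distance 3: 8.
Distance 4: 4, 9.
Distance 5: 3, 5, 6 — contains 6.

5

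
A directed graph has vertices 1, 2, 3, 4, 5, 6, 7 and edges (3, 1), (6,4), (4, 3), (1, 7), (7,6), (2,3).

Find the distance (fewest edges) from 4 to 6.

Distance 0: 4.
Distance 1: 3.
Distance 2: 1.
Distance 3: 7.
Distance 4: 6 — contains 6.

4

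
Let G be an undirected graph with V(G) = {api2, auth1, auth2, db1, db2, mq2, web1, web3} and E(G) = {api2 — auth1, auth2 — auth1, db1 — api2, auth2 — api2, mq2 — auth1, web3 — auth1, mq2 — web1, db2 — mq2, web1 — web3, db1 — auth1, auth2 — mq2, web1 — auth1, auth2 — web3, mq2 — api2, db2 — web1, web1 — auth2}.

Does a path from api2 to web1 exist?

Yes

Explore from api2.
Distance 1: reach auth1, auth2, db1, mq2.
Distance 2: reach db2, web1, web3.
Found web1.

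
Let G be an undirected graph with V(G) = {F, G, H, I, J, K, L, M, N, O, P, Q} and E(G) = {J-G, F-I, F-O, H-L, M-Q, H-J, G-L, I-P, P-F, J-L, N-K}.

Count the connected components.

4

From F: component {F, I, O, P}.
From G: component {G, H, J, L}.
From K: component {K, N}.
From M: component {M, Q}.
That's 4 components.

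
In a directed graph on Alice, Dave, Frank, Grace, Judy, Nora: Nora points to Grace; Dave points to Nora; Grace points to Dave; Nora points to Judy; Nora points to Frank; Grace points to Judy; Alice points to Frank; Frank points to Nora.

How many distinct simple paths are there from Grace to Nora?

Grace→Dave→Nora

1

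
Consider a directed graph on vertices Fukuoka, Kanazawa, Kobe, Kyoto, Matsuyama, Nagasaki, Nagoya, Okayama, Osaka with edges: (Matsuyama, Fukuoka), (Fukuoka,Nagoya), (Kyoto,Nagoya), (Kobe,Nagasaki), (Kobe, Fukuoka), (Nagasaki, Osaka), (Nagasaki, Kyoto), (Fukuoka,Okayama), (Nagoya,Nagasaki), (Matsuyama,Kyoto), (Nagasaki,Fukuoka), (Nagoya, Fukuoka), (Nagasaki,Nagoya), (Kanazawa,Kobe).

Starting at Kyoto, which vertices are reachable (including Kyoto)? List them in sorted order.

Start at Kyoto.
Its neighbours: Nagoya.
Then their neighbours: Fukuoka, Nagasaki.
Then next layer: Okayama, Osaka.
Nothing further is reachable.

Fukuoka, Kyoto, Nagasaki, Nagoya, Okayama, Osaka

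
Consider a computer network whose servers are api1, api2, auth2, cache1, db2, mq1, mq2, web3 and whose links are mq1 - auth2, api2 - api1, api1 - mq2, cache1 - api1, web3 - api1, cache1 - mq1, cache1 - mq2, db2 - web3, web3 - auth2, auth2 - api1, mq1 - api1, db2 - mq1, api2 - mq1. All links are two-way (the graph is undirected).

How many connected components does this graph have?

From api1: component {api1, api2, auth2, cache1, db2, mq1, mq2, web3}.
That's 1 component.

1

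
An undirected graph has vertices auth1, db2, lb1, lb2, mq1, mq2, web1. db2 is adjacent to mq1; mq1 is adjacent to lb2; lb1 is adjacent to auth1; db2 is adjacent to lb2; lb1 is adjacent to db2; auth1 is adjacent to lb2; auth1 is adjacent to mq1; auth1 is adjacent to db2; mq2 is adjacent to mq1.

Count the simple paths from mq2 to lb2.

7

mq2–mq1–auth1–db2–lb2
mq2–mq1–auth1–lb1–db2–lb2
mq2–mq1–auth1–lb2
mq2–mq1–db2–auth1–lb2
mq2–mq1–db2–lb1–auth1–lb2
mq2–mq1–db2–lb2
mq2–mq1–lb2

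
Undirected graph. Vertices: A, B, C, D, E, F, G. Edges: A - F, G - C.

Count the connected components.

From A: component {A, F}.
From B: component {B}.
From C: component {C, G}.
From D: component {D}.
From E: component {E}.
That's 5 components.

5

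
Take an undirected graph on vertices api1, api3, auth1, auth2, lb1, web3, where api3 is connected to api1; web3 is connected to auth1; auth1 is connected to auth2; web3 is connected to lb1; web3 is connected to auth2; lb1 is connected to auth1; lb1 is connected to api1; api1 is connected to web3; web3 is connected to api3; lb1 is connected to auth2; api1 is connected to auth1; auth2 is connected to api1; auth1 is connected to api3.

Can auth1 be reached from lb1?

Yes

Explore from lb1.
Distance 1: reach api1, auth1, auth2, web3.
Found auth1.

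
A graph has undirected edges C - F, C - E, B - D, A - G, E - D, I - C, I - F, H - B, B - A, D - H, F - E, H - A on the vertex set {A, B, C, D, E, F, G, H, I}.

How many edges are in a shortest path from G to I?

6

Distance 0: G.
Distance 1: A.
Distance 2: B, H.
Distance 3: D.
Distance 4: E.
Distance 5: C, F.
Distance 6: I — contains I.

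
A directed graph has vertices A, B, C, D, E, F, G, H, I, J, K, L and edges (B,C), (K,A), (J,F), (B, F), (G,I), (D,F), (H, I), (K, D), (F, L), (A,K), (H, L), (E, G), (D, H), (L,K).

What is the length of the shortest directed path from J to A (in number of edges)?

4

Distance 0: J.
Distance 1: F.
Distance 2: L.
Distance 3: K.
Distance 4: A, D — contains A.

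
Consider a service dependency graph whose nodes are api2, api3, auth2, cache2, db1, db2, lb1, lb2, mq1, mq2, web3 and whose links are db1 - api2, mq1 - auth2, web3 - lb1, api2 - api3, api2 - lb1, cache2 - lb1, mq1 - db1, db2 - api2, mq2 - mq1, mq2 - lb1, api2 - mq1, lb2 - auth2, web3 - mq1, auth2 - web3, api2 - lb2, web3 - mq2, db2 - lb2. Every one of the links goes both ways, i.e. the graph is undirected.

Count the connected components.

From api2: component {api2, api3, auth2, cache2, db1, db2, lb1, lb2, mq1, mq2, web3}.
That's 1 component.

1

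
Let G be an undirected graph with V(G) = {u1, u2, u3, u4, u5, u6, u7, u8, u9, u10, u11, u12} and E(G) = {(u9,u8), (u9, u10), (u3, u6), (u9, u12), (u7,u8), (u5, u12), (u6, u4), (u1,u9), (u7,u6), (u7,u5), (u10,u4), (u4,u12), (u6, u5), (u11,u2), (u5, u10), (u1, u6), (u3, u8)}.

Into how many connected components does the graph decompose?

2

From u1: component {u1, u3, u4, u5, u6, u7, u8, u9, u10, u12}.
From u2: component {u2, u11}.
That's 2 components.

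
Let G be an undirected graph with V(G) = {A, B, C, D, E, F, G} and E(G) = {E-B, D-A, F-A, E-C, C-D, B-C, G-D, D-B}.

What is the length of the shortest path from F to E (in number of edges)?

Distance 0: F.
Distance 1: A.
Distance 2: D.
Distance 3: B, C, G.
Distance 4: E — contains E.

4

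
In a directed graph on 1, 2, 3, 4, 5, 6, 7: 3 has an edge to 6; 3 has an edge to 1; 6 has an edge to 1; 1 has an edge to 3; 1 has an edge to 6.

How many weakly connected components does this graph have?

5

From 1: component {1, 3, 6}.
From 2: component {2}.
From 4: component {4}.
From 5: component {5}.
From 7: component {7}.
That's 5 components.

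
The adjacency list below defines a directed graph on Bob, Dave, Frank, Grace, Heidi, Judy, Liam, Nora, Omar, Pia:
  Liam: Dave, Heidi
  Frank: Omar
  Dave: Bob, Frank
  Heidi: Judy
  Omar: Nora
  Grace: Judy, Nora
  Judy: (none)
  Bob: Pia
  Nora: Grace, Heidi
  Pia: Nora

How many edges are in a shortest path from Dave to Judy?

5

Distance 0: Dave.
Distance 1: Bob, Frank.
Distance 2: Omar, Pia.
Distance 3: Nora.
Distance 4: Grace, Heidi.
Distance 5: Judy — contains Judy.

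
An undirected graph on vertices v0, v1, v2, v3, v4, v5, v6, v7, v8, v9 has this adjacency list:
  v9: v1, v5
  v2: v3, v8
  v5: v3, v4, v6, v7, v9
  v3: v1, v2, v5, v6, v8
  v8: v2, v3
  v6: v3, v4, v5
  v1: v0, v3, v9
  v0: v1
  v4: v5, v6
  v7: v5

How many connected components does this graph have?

1

From v0: component {v0, v1, v2, v3, v4, v5, v6, v7, v8, v9}.
That's 1 component.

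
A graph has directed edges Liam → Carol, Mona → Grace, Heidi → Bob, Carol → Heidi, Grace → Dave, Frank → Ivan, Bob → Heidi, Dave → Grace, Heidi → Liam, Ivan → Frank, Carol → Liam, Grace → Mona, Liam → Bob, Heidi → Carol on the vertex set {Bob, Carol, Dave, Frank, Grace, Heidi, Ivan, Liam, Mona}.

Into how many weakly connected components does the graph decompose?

From Bob: component {Bob, Carol, Heidi, Liam}.
From Dave: component {Dave, Grace, Mona}.
From Frank: component {Frank, Ivan}.
That's 3 components.

3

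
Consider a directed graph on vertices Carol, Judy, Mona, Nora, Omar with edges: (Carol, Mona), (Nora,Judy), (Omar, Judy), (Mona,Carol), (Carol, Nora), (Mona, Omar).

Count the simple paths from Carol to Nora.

1

Carol→Nora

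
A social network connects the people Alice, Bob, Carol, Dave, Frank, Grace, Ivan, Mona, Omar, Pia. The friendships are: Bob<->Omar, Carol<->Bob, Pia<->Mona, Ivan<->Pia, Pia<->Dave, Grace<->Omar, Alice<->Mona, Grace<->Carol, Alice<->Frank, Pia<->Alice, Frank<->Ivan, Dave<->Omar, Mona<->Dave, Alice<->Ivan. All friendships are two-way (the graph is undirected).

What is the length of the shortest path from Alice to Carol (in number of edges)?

Distance 0: Alice.
Distance 1: Frank, Ivan, Mona, Pia.
Distance 2: Dave.
Distance 3: Omar.
Distance 4: Bob, Grace.
Distance 5: Carol — contains Carol.

5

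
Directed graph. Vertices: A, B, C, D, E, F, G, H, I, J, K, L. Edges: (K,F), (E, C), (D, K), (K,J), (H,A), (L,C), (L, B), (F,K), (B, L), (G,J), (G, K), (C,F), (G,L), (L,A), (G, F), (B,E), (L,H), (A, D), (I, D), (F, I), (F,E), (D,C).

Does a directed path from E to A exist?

Explore from E.
Distance 1: reach C.
Distance 2: reach F.
Distance 3: reach I, K.
Distance 4: reach D, J.
The search from E is exhausted; no directed path reaches A.

No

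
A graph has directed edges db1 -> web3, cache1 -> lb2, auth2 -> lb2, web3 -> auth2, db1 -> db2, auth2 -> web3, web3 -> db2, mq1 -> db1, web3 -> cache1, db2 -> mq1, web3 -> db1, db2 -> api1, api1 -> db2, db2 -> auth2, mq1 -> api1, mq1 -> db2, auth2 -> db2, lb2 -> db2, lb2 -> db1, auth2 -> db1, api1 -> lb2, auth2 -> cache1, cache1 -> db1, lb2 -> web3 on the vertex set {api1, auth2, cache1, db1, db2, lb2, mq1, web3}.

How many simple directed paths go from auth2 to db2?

auth2→cache1→db1→db2
auth2→cache1→db1→web3→db2
auth2→cache1→lb2→db1→db2
auth2→cache1→lb2→db1→web3→db2
auth2→cache1→lb2→db2
auth2→cache1→lb2→web3→db1→db2
auth2→cache1→lb2→web3→db2
auth2→db1→db2
... and 14 more.

22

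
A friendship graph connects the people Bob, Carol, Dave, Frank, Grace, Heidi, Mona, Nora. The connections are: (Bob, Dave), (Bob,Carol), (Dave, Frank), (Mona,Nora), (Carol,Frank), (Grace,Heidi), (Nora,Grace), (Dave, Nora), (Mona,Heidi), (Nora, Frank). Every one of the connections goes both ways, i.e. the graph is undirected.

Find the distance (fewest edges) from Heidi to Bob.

Distance 0: Heidi.
Distance 1: Grace, Mona.
Distance 2: Nora.
Distance 3: Dave, Frank.
Distance 4: Bob, Carol — contains Bob.

4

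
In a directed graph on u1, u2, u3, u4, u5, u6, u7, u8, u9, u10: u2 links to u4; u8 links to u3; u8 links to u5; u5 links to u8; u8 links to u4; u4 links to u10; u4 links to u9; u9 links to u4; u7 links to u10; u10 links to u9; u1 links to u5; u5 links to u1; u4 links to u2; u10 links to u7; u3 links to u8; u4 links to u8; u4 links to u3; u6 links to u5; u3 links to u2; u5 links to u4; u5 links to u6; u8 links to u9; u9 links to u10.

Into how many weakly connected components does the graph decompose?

1

From u1: component {u1, u2, u3, u4, u5, u6, u7, u8, u9, u10}.
That's 1 component.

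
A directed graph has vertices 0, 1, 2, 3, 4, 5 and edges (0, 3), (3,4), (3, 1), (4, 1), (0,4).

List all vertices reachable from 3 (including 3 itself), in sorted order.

1, 3, 4

Start at 3.
Its neighbours: 1, 4.
Nothing further is reachable.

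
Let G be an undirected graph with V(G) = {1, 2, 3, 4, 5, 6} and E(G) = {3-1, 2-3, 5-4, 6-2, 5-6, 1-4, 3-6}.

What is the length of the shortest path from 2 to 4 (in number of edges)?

Distance 0: 2.
Distance 1: 3, 6.
Distance 2: 1, 5.
Distance 3: 4 — contains 4.

3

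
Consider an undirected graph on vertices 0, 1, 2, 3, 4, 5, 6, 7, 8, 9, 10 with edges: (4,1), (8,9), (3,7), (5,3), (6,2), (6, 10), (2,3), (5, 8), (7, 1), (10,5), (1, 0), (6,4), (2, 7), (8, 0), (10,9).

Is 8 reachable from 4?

Explore from 4.
Distance 1: reach 1, 6.
Distance 2: reach 0, 2, 7, 10.
Distance 3: reach 3, 5, 8, 9.
Found 8.

Yes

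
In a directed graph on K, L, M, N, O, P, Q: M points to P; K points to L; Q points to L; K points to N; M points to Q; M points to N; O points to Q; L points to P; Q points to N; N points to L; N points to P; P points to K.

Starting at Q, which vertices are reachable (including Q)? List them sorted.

Start at Q.
Its neighbours: L, N.
Then their neighbours: P.
Then next layer: K.
Nothing further is reachable.

K, L, N, P, Q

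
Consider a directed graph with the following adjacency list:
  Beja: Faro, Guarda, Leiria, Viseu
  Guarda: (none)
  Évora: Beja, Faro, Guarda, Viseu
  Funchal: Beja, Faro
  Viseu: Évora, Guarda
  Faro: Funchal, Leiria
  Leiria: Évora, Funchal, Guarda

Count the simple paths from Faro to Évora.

4

Faro→Funchal→Beja→Leiria→Évora
Faro→Funchal→Beja→Viseu→Évora
Faro→Leiria→Évora
Faro→Leiria→Funchal→Beja→Viseu→Évora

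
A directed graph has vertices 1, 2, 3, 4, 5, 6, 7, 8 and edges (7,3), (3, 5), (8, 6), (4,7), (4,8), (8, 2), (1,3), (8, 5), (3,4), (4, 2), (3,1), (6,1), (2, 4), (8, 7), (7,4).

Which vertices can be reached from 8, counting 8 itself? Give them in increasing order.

1, 2, 3, 4, 5, 6, 7, 8

Start at 8.
Its neighbours: 2, 5, 6, 7.
Then their neighbours: 1, 3, 4.
Every vertex is now reached.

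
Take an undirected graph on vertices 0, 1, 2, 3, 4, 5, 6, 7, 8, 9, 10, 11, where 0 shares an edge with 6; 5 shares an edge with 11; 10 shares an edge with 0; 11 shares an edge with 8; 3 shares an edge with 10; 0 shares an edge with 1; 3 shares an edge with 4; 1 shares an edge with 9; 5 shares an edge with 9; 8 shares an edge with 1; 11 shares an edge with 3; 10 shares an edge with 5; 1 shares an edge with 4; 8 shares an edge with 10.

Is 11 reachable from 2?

No

2 has no edges, so nothing is reachable from it.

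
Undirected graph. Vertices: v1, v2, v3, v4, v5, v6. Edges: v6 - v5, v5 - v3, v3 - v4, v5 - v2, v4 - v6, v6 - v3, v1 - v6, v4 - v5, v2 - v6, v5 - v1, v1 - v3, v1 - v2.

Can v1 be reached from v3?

Yes

Explore from v3.
Distance 1: reach v1, v4, v5, v6.
Found v1.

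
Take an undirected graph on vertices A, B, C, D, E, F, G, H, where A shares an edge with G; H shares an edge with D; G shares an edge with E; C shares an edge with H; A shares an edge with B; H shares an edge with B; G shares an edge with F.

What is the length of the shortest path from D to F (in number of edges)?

5

Distance 0: D.
Distance 1: H.
Distance 2: B, C.
Distance 3: A.
Distance 4: G.
Distance 5: E, F — contains F.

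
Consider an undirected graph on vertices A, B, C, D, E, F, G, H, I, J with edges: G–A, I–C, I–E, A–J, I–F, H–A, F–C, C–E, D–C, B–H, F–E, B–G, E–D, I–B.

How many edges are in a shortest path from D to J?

Distance 0: D.
Distance 1: C, E.
Distance 2: F, I.
Distance 3: B.
Distance 4: G, H.
Distance 5: A.
Distance 6: J — contains J.

6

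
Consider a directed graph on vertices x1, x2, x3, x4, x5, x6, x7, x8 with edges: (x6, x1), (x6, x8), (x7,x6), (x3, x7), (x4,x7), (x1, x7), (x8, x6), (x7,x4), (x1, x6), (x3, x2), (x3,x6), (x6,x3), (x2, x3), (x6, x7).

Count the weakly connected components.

From x1: component {x1, x2, x3, x4, x6, x7, x8}.
From x5: component {x5}.
That's 2 components.

2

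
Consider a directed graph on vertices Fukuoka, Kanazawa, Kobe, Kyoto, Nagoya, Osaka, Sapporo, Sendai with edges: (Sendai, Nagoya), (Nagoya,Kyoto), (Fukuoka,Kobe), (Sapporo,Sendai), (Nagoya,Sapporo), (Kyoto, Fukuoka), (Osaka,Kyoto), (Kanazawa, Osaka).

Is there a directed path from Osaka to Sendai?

No

Explore from Osaka.
Distance 1: reach Kyoto.
Distance 2: reach Fukuoka.
Distance 3: reach Kobe.
The search from Osaka is exhausted; no directed path reaches Sendai.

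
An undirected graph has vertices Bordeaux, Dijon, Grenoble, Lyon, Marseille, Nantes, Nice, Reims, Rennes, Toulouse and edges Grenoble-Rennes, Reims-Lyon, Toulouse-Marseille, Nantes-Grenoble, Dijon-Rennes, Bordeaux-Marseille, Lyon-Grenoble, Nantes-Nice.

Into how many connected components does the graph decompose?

2

From Bordeaux: component {Bordeaux, Marseille, Toulouse}.
From Dijon: component {Dijon, Grenoble, Lyon, Nantes, Nice, Reims, Rennes}.
That's 2 components.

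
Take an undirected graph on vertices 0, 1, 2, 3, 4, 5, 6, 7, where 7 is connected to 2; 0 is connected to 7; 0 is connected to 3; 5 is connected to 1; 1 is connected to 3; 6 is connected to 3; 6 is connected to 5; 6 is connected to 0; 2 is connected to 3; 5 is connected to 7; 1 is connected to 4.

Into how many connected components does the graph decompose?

From 0: component {0, 1, 2, 3, 4, 5, 6, 7}.
That's 1 component.

1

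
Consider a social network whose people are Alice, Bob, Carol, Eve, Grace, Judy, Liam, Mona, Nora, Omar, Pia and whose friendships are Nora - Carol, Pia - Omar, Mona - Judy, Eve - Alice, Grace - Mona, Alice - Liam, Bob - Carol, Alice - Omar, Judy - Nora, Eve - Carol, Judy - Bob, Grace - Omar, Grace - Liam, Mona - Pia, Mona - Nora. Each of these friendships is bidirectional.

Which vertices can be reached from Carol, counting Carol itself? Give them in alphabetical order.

Alice, Bob, Carol, Eve, Grace, Judy, Liam, Mona, Nora, Omar, Pia

Start at Carol.
Its neighbours: Bob, Eve, Nora.
Then their neighbours: Alice, Judy, Mona.
Then next layer: Grace, Liam, Omar, Pia.
Every vertex is now reached.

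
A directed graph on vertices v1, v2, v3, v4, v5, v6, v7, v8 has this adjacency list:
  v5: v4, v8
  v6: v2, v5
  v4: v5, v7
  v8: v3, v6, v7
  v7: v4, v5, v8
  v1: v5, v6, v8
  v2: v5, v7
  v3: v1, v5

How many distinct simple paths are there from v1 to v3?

10

v1→v5→v4→v7→v8→v3
v1→v5→v8→v3
v1→v6→v2→v5→v4→v7→v8→v3
v1→v6→v2→v5→v8→v3
v1→v6→v2→v7→v4→v5→v8→v3
v1→v6→v2→v7→v5→v8→v3
v1→v6→v2→v7→v8→v3
v1→v6→v5→v4→v7→v8→v3
v1→v6→v5→v8→v3
v1→v8→v3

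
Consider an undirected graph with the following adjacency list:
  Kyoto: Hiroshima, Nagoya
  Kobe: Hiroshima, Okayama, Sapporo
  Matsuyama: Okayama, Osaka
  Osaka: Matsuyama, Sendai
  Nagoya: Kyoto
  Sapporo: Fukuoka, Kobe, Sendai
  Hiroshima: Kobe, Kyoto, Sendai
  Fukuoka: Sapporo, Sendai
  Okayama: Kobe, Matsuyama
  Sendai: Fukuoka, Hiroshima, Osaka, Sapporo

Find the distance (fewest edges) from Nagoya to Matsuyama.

Distance 0: Nagoya.
Distance 1: Kyoto.
Distance 2: Hiroshima.
Distance 3: Kobe, Sendai.
Distance 4: Fukuoka, Okayama, Osaka, Sapporo.
Distance 5: Matsuyama — contains Matsuyama.

5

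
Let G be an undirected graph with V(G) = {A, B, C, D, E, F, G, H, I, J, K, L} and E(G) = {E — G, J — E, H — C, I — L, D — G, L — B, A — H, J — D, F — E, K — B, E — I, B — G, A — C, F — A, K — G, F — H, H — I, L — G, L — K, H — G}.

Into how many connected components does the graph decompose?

1

From A: component {A, B, C, D, E, F, G, H, I, J, K, L}.
That's 1 component.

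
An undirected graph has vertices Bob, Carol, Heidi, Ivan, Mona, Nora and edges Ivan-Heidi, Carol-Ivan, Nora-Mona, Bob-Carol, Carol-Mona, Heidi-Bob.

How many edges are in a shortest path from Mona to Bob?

Distance 0: Mona.
Distance 1: Carol, Nora.
Distance 2: Bob, Ivan — contains Bob.

2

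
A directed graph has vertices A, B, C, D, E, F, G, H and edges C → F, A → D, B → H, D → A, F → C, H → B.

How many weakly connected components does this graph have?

5

From A: component {A, D}.
From B: component {B, H}.
From C: component {C, F}.
From E: component {E}.
From G: component {G}.
That's 5 components.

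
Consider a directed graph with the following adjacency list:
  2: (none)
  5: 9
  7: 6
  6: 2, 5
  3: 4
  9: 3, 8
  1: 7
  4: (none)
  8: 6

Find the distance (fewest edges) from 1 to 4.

6

Distance 0: 1.
Distance 1: 7.
Distance 2: 6.
Distance 3: 2, 5.
Distance 4: 9.
Distance 5: 3, 8.
Distance 6: 4 — contains 4.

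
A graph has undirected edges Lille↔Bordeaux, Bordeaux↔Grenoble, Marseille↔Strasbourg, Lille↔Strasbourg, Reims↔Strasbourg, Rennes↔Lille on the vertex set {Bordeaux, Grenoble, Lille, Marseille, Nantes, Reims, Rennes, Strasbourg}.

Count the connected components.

From Bordeaux: component {Bordeaux, Grenoble, Lille, Marseille, Reims, Rennes, Strasbourg}.
From Nantes: component {Nantes}.
That's 2 components.

2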